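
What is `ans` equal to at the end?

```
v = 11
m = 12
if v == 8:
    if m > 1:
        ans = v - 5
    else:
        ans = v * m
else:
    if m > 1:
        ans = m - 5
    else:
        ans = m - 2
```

v=11, m=12
v == 8 is False; m > 1 is True
→ ans = m - 5 = 7

7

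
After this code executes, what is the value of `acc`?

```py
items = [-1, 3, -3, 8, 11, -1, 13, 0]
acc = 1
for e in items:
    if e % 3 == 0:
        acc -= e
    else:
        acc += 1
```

6

e=-1: not %3==0, acc = 1+1 = 2
e=3: %3==0, acc = 2-3 = -1
e=-3: %3==0, acc = (-1)-(-3) = 2
e=8: not %3==0, acc = 2+1 = 3
e=11: not %3==0, acc = 3+1 = 4
e=-1: not %3==0, acc = 4+1 = 5
e=13: not %3==0, acc = 5+1 = 6
e=0: %3==0, acc = 6-0 = 6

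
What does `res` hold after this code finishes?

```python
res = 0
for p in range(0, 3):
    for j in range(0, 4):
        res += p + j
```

p=0,j=0: res = 0+0 = 0
p=0,j=1: res = 0+1 = 1
p=0,j=2: res = 1+2 = 3
p=0,j=3: res = 3+3 = 6
p=1,j=0: res = 6+1 = 7
p=1,j=1: res = 7+2 = 9
p=1,j=2: res = 9+3 = 12
p=1,j=3: res = 12+4 = 16
p=2,j=0: res = 16+2 = 18
p=2,j=1: res = 18+3 = 21
p=2,j=2: res = 21+4 = 25
p=2,j=3: res = 25+5 = 30

30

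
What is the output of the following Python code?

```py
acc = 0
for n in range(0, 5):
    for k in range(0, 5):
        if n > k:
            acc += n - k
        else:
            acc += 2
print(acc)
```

n=0,k=0: not 0>0, acc = 0+2 = 2
n=0,k=1: not 0>1, acc = 2+2 = 4
n=0,k=2: not 0>2, acc = 4+2 = 6
n=0,k=3: not 0>3, acc = 6+2 = 8
n=0,k=4: not 0>4, acc = 8+2 = 10
n=1,k=0: 1>0, acc = 10+1 = 11
n=1,k=1: not 1>1, acc = 11+2 = 13
n=1,k=2: not 1>2, acc = 13+2 = 15
n=1,k=3: not 1>3, acc = 15+2 = 17
n=1,k=4: not 1>4, acc = 17+2 = 19
n=2,k=0: 2>0, acc = 19+2 = 21
n=2,k=1: 2>1, acc = 21+1 = 22
n=2,k=2: not 2>2, acc = 22+2 = 24
n=2,k=3: not 2>3, acc = 24+2 = 26
n=2,k=4: not 2>4, acc = 26+2 = 28
n=3,k=0: 3>0, acc = 28+3 = 31
n=3,k=1: 3>1, acc = 31+2 = 33
n=3,k=2: 3>2, acc = 33+1 = 34
n=3,k=3: not 3>3, acc = 34+2 = 36
n=3,k=4: not 3>4, acc = 36+2 = 38
n=4,k=0: 4>0, acc = 38+4 = 42
n=4,k=1: 4>1, acc = 42+3 = 45
n=4,k=2: 4>2, acc = 45+2 = 47
n=4,k=3: 4>3, acc = 47+1 = 48
n=4,k=4: not 4>4, acc = 48+2 = 50

50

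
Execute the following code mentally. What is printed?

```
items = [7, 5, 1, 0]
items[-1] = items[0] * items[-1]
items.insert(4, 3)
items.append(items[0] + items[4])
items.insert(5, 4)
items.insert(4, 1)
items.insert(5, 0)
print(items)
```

[7, 5, 1, 0, 1, 0, 3, 4, 10]

items[-1] = items[0]*items[-1] = 7*0 = 0 → [7, 5, 1, 0]
insert 3 at 4 → [7, 5, 1, 0, 3]
append items[0]+items[4] = 7+3 = 10 → [7, 5, 1, 0, 3, 10]
insert 4 at 5 → [7, 5, 1, 0, 3, 4, 10]
insert 1 at 4 → [7, 5, 1, 0, 1, 3, 4, 10]
insert 0 at 5 → [7, 5, 1, 0, 1, 0, 3, 4, 10]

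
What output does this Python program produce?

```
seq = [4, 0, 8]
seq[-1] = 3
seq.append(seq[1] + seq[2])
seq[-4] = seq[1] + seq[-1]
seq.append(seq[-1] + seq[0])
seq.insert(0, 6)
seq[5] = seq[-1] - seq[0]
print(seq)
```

[6, 3, 0, 3, 3, 0]

seq[-1] = 3 → [4, 0, 3]
append seq[1]+seq[2] = 0+3 = 3 → [4, 0, 3, 3]
seq[-4] = seq[1]+seq[-1] = 0+3 = 3 → [3, 0, 3, 3]
append seq[-1]+seq[0] = 3+3 = 6 → [3, 0, 3, 3, 6]
insert 6 at 0 → [6, 3, 0, 3, 3, 6]
seq[5] = seq[-1]-seq[0] = 6-6 = 0 → [6, 3, 0, 3, 3, 0]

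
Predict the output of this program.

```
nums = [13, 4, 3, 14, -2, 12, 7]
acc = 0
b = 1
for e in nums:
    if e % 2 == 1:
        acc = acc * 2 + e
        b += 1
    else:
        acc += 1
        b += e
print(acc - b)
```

43

e=13: odd, acc = 0*2+13 = 13; b=2
e=4: not odd, acc = 13+1 = 14; b=6
e=3: odd, acc = 14*2+3 = 31; b=7
e=14: not odd, acc = 31+1 = 32; b=21
e=-2: not odd, acc = 32+1 = 33; b=19
e=12: not odd, acc = 33+1 = 34; b=31
e=7: odd, acc = 34*2+7 = 75; b=32
acc-b = 75-32 = 43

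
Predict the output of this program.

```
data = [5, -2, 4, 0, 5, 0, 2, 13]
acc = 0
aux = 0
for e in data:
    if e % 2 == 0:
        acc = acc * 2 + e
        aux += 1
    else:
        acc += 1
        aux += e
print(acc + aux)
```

e=5: not even, acc = 0+1 = 1; aux=5
e=-2: even, acc = 1*2+(-2) = 0; aux=6
e=4: even, acc = 0*2+4 = 4; aux=7
e=0: even, acc = 4*2+0 = 8; aux=8
e=5: not even, acc = 8+1 = 9; aux=13
e=0: even, acc = 9*2+0 = 18; aux=14
e=2: even, acc = 18*2+2 = 38; aux=15
e=13: not even, acc = 38+1 = 39; aux=28
acc+aux = 39+28 = 67

67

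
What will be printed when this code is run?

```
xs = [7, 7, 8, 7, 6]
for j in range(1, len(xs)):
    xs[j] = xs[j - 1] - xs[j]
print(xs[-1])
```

-21

j=1: xs[1] = 7-7 = 0 → [7, 0, 8, 7, 6]
j=2: xs[2] = 0-8 = -8 → [7, 0, -8, 7, 6]
j=3: xs[3] = (-8)-7 = -15 → [7, 0, -8, -15, 6]
j=4: xs[4] = (-15)-6 = -21 → [7, 0, -8, -15, -21]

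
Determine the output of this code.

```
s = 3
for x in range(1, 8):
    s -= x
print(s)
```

x=1: s = 3-1 = 2
x=2: s = 2-2 = 0
x=3: s = 0-3 = -3
x=4: s = (-3)-4 = -7
x=5: s = (-7)-5 = -12
x=6: s = (-12)-6 = -18
x=7: s = (-18)-7 = -25

-25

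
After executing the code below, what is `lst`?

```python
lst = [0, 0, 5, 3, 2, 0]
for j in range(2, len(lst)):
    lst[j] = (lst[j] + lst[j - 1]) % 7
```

j=2: lst[2] = (5+0)%7 = 5 → [0, 0, 5, 3, 2, 0]
j=3: lst[3] = (3+5)%7 = 1 → [0, 0, 5, 1, 2, 0]
j=4: lst[4] = (2+1)%7 = 3 → [0, 0, 5, 1, 3, 0]
j=5: lst[5] = (0+3)%7 = 3 → [0, 0, 5, 1, 3, 3]

[0, 0, 5, 1, 3, 3]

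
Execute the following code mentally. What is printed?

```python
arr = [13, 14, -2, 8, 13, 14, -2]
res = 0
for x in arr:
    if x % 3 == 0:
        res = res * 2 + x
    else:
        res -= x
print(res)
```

-58

x=13: not %3==0, res = 0-13 = -13
x=14: not %3==0, res = (-13)-14 = -27
x=-2: not %3==0, res = (-27)-(-2) = -25
x=8: not %3==0, res = (-25)-8 = -33
x=13: not %3==0, res = (-33)-13 = -46
x=14: not %3==0, res = (-46)-14 = -60
x=-2: not %3==0, res = (-60)-(-2) = -58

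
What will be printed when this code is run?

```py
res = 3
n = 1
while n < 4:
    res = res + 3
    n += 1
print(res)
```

12

n=1: res = 3+3 = 6
n=2: res = 6+3 = 9
n=3: res = 9+3 = 12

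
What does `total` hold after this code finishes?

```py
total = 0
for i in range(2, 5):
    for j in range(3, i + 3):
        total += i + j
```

i=2,j=3: total = 0+5 = 5
i=2,j=4: total = 5+6 = 11
i=3,j=3: total = 11+6 = 17
i=3,j=4: total = 17+7 = 24
i=3,j=5: total = 24+8 = 32
i=4,j=3: total = 32+7 = 39
i=4,j=4: total = 39+8 = 47
i=4,j=5: total = 47+9 = 56
i=4,j=6: total = 56+10 = 66

66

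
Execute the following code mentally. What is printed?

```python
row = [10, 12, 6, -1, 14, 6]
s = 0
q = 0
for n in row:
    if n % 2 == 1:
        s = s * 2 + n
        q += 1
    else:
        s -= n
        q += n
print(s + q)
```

n=10: not odd, s = 0-10 = -10; q=10
n=12: not odd, s = (-10)-12 = -22; q=22
n=6: not odd, s = (-22)-6 = -28; q=28
n=-1: odd, s = (-28)*2+(-1) = -57; q=29
n=14: not odd, s = (-57)-14 = -71; q=43
n=6: not odd, s = (-71)-6 = -77; q=49
s+q = (-77)+49 = -28

-28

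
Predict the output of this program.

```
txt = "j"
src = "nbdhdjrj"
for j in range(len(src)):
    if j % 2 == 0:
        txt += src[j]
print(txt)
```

jnddr

j=0: add 'n' → 'jn'
j=1: skip
j=2: add 'd' → 'jnd'
j=3: skip
j=4: add 'd' → 'jndd'
j=5: skip
j=6: add 'r' → 'jnddr'
j=7: skip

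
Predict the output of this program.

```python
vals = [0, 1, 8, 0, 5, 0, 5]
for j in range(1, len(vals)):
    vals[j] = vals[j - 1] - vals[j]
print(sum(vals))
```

-66

j=1: vals[1] = 0-1 = -1 → [0, -1, 8, 0, 5, 0, 5]
j=2: vals[2] = (-1)-8 = -9 → [0, -1, -9, 0, 5, 0, 5]
j=3: vals[3] = (-9)-0 = -9 → [0, -1, -9, -9, 5, 0, 5]
j=4: vals[4] = (-9)-5 = -14 → [0, -1, -9, -9, -14, 0, 5]
j=5: vals[5] = (-14)-0 = -14 → [0, -1, -9, -9, -14, -14, 5]
j=6: vals[6] = (-14)-5 = -19 → [0, -1, -9, -9, -14, -14, -19]
sum = -66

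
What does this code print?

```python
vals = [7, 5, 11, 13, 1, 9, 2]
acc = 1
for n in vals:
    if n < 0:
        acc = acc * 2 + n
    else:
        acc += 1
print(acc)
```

8

n=7: not <0, acc = 1+1 = 2
n=5: not <0, acc = 2+1 = 3
n=11: not <0, acc = 3+1 = 4
n=13: not <0, acc = 4+1 = 5
n=1: not <0, acc = 5+1 = 6
n=9: not <0, acc = 6+1 = 7
n=2: not <0, acc = 7+1 = 8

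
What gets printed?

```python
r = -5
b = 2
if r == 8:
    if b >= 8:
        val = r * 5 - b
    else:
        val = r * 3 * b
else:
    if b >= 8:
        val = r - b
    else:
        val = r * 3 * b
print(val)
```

r=-5, b=2
r == 8 is False; b >= 8 is False
→ val = r * 3 * b = -30

-30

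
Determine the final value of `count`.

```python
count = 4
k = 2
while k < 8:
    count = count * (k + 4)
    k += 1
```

1330560

k=2: count = 4*6 = 24
k=3: count = 24*7 = 168
k=4: count = 168*8 = 1344
k=5: count = 1344*9 = 12096
k=6: count = 12096*10 = 120960
k=7: count = 120960*11 = 1330560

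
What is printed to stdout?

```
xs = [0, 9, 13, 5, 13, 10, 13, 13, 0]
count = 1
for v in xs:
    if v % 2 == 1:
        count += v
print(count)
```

v=0: not odd
v=9: odd, count = 1+9 = 10
v=13: odd, count = 10+13 = 23
v=5: odd, count = 23+5 = 28
v=13: odd, count = 28+13 = 41
v=10: not odd
v=13: odd, count = 41+13 = 54
v=13: odd, count = 54+13 = 67
v=0: not odd

67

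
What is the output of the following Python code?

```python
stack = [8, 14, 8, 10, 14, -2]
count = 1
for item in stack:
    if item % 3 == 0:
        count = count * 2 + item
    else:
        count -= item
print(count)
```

item=8: not %3==0, count = 1-8 = -7
item=14: not %3==0, count = (-7)-14 = -21
item=8: not %3==0, count = (-21)-8 = -29
item=10: not %3==0, count = (-29)-10 = -39
item=14: not %3==0, count = (-39)-14 = -53
item=-2: not %3==0, count = (-53)-(-2) = -51

-51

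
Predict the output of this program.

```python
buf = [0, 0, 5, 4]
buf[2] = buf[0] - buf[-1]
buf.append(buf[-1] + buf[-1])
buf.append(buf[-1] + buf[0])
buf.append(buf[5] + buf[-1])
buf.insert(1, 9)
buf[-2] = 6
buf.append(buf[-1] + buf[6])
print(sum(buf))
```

buf[2] = buf[0]-buf[-1] = 0-4 = -4 → [0, 0, -4, 4]
append buf[-1]+buf[-1] = 4+4 = 8 → [0, 0, -4, 4, 8]
append buf[-1]+buf[0] = 8+0 = 8 → [0, 0, -4, 4, 8, 8]
append buf[5]+buf[-1] = 8+8 = 16 → [0, 0, -4, 4, 8, 8, 16]
insert 9 at 1 → [0, 9, 0, -4, 4, 8, 8, 16]
buf[-2] = 6 → [0, 9, 0, -4, 4, 8, 6, 16]
append buf[-1]+buf[6] = 16+6 = 22 → [0, 9, 0, -4, 4, 8, 6, 16, 22]
sum = 61

61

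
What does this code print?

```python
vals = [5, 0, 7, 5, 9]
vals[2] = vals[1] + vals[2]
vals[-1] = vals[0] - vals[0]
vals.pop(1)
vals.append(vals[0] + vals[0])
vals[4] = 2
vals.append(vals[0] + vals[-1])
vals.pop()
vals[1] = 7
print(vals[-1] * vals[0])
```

10

vals[2] = vals[1]+vals[2] = 0+7 = 7 → [5, 0, 7, 5, 9]
vals[-1] = vals[0]-vals[0] = 5-5 = 0 → [5, 0, 7, 5, 0]
pop(1) removes 0 → [5, 7, 5, 0]
append vals[0]+vals[0] = 5+5 = 10 → [5, 7, 5, 0, 10]
vals[4] = 2 → [5, 7, 5, 0, 2]
append vals[0]+vals[-1] = 5+2 = 7 → [5, 7, 5, 0, 2, 7]
pop() removes 7 → [5, 7, 5, 0, 2]
vals[1] = 7 → [5, 7, 5, 0, 2]
vals[-1]*vals[0] = 2*5 = 10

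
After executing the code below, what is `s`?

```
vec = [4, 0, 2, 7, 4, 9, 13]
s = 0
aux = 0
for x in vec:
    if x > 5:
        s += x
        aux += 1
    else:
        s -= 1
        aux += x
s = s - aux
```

12

x=4: not >5, s = 0-1 = -1; aux=4
x=0: not >5, s = (-1)-1 = -2; aux=4
x=2: not >5, s = (-2)-1 = -3; aux=6
x=7: >5, s = (-3)+7 = 4; aux=7
x=4: not >5, s = 4-1 = 3; aux=11
x=9: >5, s = 3+9 = 12; aux=12
x=13: >5, s = 12+13 = 25; aux=13
s-aux = 25-13 = 12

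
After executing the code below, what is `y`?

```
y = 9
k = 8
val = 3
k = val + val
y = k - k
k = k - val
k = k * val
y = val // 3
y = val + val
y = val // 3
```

k = 3+3 = 6
y = 6-6 = 0
k = 6-3 = 3
k = 3*3 = 9
y = 3//3 = 1
y = 3+3 = 6
y = 3//3 = 1

1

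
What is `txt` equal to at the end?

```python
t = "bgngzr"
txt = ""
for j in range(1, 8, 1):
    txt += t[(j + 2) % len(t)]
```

'gzrbgng'

j=1: add t[3]='g' → 'g'
j=2: add t[4]='z' → 'gz'
j=3: add t[5]='r' → 'gzr'
j=4: add t[0]='b' → 'gzrb'
j=5: add t[1]='g' → 'gzrbg'
j=6: add t[2]='n' → 'gzrbgn'
j=7: add t[3]='g' → 'gzrbgng'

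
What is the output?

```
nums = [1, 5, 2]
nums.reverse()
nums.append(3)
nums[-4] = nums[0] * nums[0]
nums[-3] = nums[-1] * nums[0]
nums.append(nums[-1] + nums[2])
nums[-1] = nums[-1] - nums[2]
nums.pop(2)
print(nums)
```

reverse → [2, 5, 1]
append 3 → [2, 5, 1, 3]
nums[-4] = nums[0]*nums[0] = 2*2 = 4 → [4, 5, 1, 3]
nums[-3] = nums[-1]*nums[0] = 3*4 = 12 → [4, 12, 1, 3]
append nums[-1]+nums[2] = 3+1 = 4 → [4, 12, 1, 3, 4]
nums[-1] = nums[-1]-nums[2] = 4-1 = 3 → [4, 12, 1, 3, 3]
pop(2) removes 1 → [4, 12, 3, 3]

[4, 12, 3, 3]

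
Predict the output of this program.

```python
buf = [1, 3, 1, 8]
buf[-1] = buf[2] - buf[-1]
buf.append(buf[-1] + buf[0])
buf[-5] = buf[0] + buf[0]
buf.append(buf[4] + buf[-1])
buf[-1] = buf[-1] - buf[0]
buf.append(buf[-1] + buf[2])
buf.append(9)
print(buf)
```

[2, 3, 1, -7, -6, -14, -13, 9]

buf[-1] = buf[2]-buf[-1] = 1-8 = -7 → [1, 3, 1, -7]
append buf[-1]+buf[0] = (-7)+1 = -6 → [1, 3, 1, -7, -6]
buf[-5] = buf[0]+buf[0] = 1+1 = 2 → [2, 3, 1, -7, -6]
append buf[4]+buf[-1] = (-6)+(-6) = -12 → [2, 3, 1, -7, -6, -12]
buf[-1] = buf[-1]-buf[0] = (-12)-2 = -14 → [2, 3, 1, -7, -6, -14]
append buf[-1]+buf[2] = (-14)+1 = -13 → [2, 3, 1, -7, -6, -14, -13]
append 9 → [2, 3, 1, -7, -6, -14, -13, 9]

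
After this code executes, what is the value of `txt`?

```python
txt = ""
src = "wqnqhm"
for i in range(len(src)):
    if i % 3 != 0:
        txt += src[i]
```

i=0: skip
i=1: add 'q' → 'q'
i=2: add 'n' → 'qn'
i=3: skip
i=4: add 'h' → 'qnh'
i=5: add 'm' → 'qnhm'

'qnhm'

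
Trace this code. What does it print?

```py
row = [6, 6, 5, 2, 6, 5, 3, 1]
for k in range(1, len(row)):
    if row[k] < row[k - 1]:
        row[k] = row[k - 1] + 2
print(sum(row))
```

k=1: 6>=6, unchanged → [6, 6, 5, 2, 6, 5, 3, 1]
k=2: 5<6, row[2] = 6+2 = 8 → [6, 6, 8, 2, 6, 5, 3, 1]
k=3: 2<8, row[3] = 8+2 = 10 → [6, 6, 8, 10, 6, 5, 3, 1]
k=4: 6<10, row[4] = 10+2 = 12 → [6, 6, 8, 10, 12, 5, 3, 1]
k=5: 5<12, row[5] = 12+2 = 14 → [6, 6, 8, 10, 12, 14, 3, 1]
k=6: 3<14, row[6] = 14+2 = 16 → [6, 6, 8, 10, 12, 14, 16, 1]
k=7: 1<16, row[7] = 16+2 = 18 → [6, 6, 8, 10, 12, 14, 16, 18]
sum = 90

90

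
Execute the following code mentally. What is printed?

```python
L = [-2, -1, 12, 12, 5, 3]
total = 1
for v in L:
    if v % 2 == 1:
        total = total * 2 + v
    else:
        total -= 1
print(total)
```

1

v=-2: not odd, total = 1-1 = 0
v=-1: odd, total = 0*2+(-1) = -1
v=12: not odd, total = (-1)-1 = -2
v=12: not odd, total = (-2)-1 = -3
v=5: odd, total = (-3)*2+5 = -1
v=3: odd, total = (-1)*2+3 = 1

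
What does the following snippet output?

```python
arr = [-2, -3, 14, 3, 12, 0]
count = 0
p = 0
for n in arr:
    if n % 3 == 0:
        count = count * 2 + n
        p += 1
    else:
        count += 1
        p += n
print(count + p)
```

n=-2: not %3==0, count = 0+1 = 1; p=-2
n=-3: %3==0, count = 1*2+(-3) = -1; p=-1
n=14: not %3==0, count = (-1)+1 = 0; p=13
n=3: %3==0, count = 0*2+3 = 3; p=14
n=12: %3==0, count = 3*2+12 = 18; p=15
n=0: %3==0, count = 18*2+0 = 36; p=16
count+p = 36+16 = 52

52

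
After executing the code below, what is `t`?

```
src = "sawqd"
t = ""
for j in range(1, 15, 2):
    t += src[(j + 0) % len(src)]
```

j=1: add src[1]='a' → 'a'
j=3: add src[3]='q' → 'aq'
j=5: add src[0]='s' → 'aqs'
j=7: add src[2]='w' → 'aqsw'
j=9: add src[4]='d' → 'aqswd'
j=11: add src[1]='a' → 'aqswda'
j=13: add src[3]='q' → 'aqswdaq'

'aqswdaq'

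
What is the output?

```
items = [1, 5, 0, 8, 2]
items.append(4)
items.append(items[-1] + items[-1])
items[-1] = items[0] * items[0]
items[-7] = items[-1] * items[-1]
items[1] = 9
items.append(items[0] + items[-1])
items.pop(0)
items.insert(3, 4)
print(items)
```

append 4 → [1, 5, 0, 8, 2, 4]
append items[-1]+items[-1] = 4+4 = 8 → [1, 5, 0, 8, 2, 4, 8]
items[-1] = items[0]*items[0] = 1*1 = 1 → [1, 5, 0, 8, 2, 4, 1]
items[-7] = items[-1]*items[-1] = 1*1 = 1 → [1, 5, 0, 8, 2, 4, 1]
items[1] = 9 → [1, 9, 0, 8, 2, 4, 1]
append items[0]+items[-1] = 1+1 = 2 → [1, 9, 0, 8, 2, 4, 1, 2]
pop(0) removes 1 → [9, 0, 8, 2, 4, 1, 2]
insert 4 at 3 → [9, 0, 8, 4, 2, 4, 1, 2]

[9, 0, 8, 4, 2, 4, 1, 2]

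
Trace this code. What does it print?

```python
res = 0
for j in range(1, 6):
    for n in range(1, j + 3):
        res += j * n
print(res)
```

295

j=1,n=1: res = 0+1 = 1
j=1,n=2: res = 1+2 = 3
j=1,n=3: res = 3+3 = 6
j=2,n=1: res = 6+2 = 8
j=2,n=2: res = 8+4 = 12
j=2,n=3: res = 12+6 = 18
j=2,n=4: res = 18+8 = 26
j=3,n=1: res = 26+3 = 29
j=3,n=2: res = 29+6 = 35
j=3,n=3: res = 35+9 = 44
j=3,n=4: res = 44+12 = 56
j=3,n=5: res = 56+15 = 71
j=4,n=1: res = 71+4 = 75
j=4,n=2: res = 75+8 = 83
j=4,n=3: res = 83+12 = 95
j=4,n=4: res = 95+16 = 111
j=4,n=5: res = 111+20 = 131
j=4,n=6: res = 131+24 = 155
j=5,n=1: res = 155+5 = 160
j=5,n=2: res = 160+10 = 170
j=5,n=3: res = 170+15 = 185
j=5,n=4: res = 185+20 = 205
j=5,n=5: res = 205+25 = 230
j=5,n=6: res = 230+30 = 260
j=5,n=7: res = 260+35 = 295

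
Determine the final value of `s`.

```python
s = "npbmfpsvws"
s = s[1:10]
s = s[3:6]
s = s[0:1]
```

slice [1:10] → 'pbmfpsvws'
slice [3:6] → 'fps'
slice [0:1] → 'f'

'f'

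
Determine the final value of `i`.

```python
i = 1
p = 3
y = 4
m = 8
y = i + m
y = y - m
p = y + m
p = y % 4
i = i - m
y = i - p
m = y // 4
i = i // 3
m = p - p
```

y = 1+8 = 9
y = 9-8 = 1
p = 1+8 = 9
p = 1%4 = 1
i = 1-8 = -7
y = (-7)-1 = -8
m = (-8)//4 = -2
i = (-7)//3 = -3
m = 1-1 = 0

-3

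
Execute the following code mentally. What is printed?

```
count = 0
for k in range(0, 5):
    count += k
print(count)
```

10

k=0: count = 0+0 = 0
k=1: count = 0+1 = 1
k=2: count = 1+2 = 3
k=3: count = 3+3 = 6
k=4: count = 6+4 = 10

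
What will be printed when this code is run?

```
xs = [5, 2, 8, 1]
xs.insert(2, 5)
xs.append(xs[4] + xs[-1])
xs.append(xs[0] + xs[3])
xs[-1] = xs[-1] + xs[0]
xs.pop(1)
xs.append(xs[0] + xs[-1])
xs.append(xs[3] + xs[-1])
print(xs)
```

insert 5 at 2 → [5, 2, 5, 8, 1]
append xs[4]+xs[-1] = 1+1 = 2 → [5, 2, 5, 8, 1, 2]
append xs[0]+xs[3] = 5+8 = 13 → [5, 2, 5, 8, 1, 2, 13]
xs[-1] = xs[-1]+xs[0] = 13+5 = 18 → [5, 2, 5, 8, 1, 2, 18]
pop(1) removes 2 → [5, 5, 8, 1, 2, 18]
append xs[0]+xs[-1] = 5+18 = 23 → [5, 5, 8, 1, 2, 18, 23]
append xs[3]+xs[-1] = 1+23 = 24 → [5, 5, 8, 1, 2, 18, 23, 24]

[5, 5, 8, 1, 2, 18, 23, 24]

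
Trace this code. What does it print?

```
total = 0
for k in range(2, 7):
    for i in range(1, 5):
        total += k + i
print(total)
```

k=2,i=1: total = 0+3 = 3
k=2,i=2: total = 3+4 = 7
k=2,i=3: total = 7+5 = 12
k=2,i=4: total = 12+6 = 18
k=3,i=1: total = 18+4 = 22
k=3,i=2: total = 22+5 = 27
k=3,i=3: total = 27+6 = 33
k=3,i=4: total = 33+7 = 40
k=4,i=1: total = 40+5 = 45
k=4,i=2: total = 45+6 = 51
k=4,i=3: total = 51+7 = 58
k=4,i=4: total = 58+8 = 66
k=5,i=1: total = 66+6 = 72
k=5,i=2: total = 72+7 = 79
k=5,i=3: total = 79+8 = 87
k=5,i=4: total = 87+9 = 96
k=6,i=1: total = 96+7 = 103
k=6,i=2: total = 103+8 = 111
k=6,i=3: total = 111+9 = 120
k=6,i=4: total = 120+10 = 130

130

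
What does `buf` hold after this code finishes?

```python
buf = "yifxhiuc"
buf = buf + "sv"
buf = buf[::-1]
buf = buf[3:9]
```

'uihxfi'

+ 'sv' → 'yifxhiucsv'
reverse → 'vscuihxfiy'
slice [3:9] → 'uihxfi'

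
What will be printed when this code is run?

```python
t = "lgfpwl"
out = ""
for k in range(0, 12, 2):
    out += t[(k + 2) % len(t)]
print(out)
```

fwlfwl

k=0: add t[2]='f' → 'f'
k=2: add t[4]='w' → 'fw'
k=4: add t[0]='l' → 'fwl'
k=6: add t[2]='f' → 'fwlf'
k=8: add t[4]='w' → 'fwlfw'
k=10: add t[0]='l' → 'fwlfwl'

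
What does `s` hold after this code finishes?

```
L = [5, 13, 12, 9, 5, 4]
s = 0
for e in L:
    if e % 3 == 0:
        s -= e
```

e=5: not %3==0
e=13: not %3==0
e=12: %3==0, s = 0-12 = -12
e=9: %3==0, s = (-12)-9 = -21
e=5: not %3==0
e=4: not %3==0

-21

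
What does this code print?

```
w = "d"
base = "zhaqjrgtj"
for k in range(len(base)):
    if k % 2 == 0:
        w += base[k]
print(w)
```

dzajgj

k=0: add 'z' → 'dz'
k=1: skip
k=2: add 'a' → 'dza'
k=3: skip
k=4: add 'j' → 'dzaj'
k=5: skip
k=6: add 'g' → 'dzajg'
k=7: skip
k=8: add 'j' → 'dzajgj'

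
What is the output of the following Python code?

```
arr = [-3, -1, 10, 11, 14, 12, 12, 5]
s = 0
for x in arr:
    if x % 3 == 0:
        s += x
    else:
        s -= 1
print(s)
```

16

x=-3: %3==0, s = 0+(-3) = -3
x=-1: not %3==0, s = (-3)-1 = -4
x=10: not %3==0, s = (-4)-1 = -5
x=11: not %3==0, s = (-5)-1 = -6
x=14: not %3==0, s = (-6)-1 = -7
x=12: %3==0, s = (-7)+12 = 5
x=12: %3==0, s = 5+12 = 17
x=5: not %3==0, s = 17-1 = 16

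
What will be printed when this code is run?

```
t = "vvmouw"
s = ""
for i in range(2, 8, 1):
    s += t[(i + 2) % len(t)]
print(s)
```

uwvvmo

i=2: add t[4]='u' → 'u'
i=3: add t[5]='w' → 'uw'
i=4: add t[0]='v' → 'uwv'
i=5: add t[1]='v' → 'uwvv'
i=6: add t[2]='m' → 'uwvvm'
i=7: add t[3]='o' → 'uwvvmo'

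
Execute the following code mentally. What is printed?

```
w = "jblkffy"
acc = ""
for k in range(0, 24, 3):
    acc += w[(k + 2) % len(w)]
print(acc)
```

k=0: add w[2]='l' → 'l'
k=3: add w[5]='f' → 'lf'
k=6: add w[1]='b' → 'lfb'
k=9: add w[4]='f' → 'lfbf'
k=12: add w[0]='j' → 'lfbfj'
k=15: add w[3]='k' → 'lfbfjk'
k=18: add w[6]='y' → 'lfbfjky'
k=21: add w[2]='l' → 'lfbfjkyl'

lfbfjkyl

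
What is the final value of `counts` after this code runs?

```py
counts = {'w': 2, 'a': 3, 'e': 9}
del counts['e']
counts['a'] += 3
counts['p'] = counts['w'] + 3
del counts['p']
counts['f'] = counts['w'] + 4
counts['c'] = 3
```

{'w': 2, 'a': 6, 'f': 6, 'c': 3}

del 'e' → {'w': 2, 'a': 3}
counts['a'] = 3+3 = 6 → {'w': 2, 'a': 6}
counts['p'] = counts['w']+3 = 5 → {'w': 2, 'a': 6, 'p': 5}
del 'p' → {'w': 2, 'a': 6}
counts['f'] = counts['w']+4 = 6 → {'w': 2, 'a': 6, 'f': 6}
counts['c'] = 3 → {'w': 2, 'a': 6, 'f': 6, 'c': 3}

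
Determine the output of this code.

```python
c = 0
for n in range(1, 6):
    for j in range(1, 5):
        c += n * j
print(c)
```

n=1,j=1: c = 0+1 = 1
n=1,j=2: c = 1+2 = 3
n=1,j=3: c = 3+3 = 6
n=1,j=4: c = 6+4 = 10
n=2,j=1: c = 10+2 = 12
n=2,j=2: c = 12+4 = 16
n=2,j=3: c = 16+6 = 22
n=2,j=4: c = 22+8 = 30
n=3,j=1: c = 30+3 = 33
n=3,j=2: c = 33+6 = 39
n=3,j=3: c = 39+9 = 48
n=3,j=4: c = 48+12 = 60
n=4,j=1: c = 60+4 = 64
n=4,j=2: c = 64+8 = 72
n=4,j=3: c = 72+12 = 84
n=4,j=4: c = 84+16 = 100
n=5,j=1: c = 100+5 = 105
n=5,j=2: c = 105+10 = 115
n=5,j=3: c = 115+15 = 130
n=5,j=4: c = 130+20 = 150

150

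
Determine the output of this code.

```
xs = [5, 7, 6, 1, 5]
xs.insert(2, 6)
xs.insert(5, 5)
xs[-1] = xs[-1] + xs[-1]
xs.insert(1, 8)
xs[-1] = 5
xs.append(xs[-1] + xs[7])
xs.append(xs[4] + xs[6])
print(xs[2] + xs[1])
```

insert 6 at 2 → [5, 7, 6, 6, 1, 5]
insert 5 at 5 → [5, 7, 6, 6, 1, 5, 5]
xs[-1] = xs[-1]+xs[-1] = 5+5 = 10 → [5, 7, 6, 6, 1, 5, 10]
insert 8 at 1 → [5, 8, 7, 6, 6, 1, 5, 10]
xs[-1] = 5 → [5, 8, 7, 6, 6, 1, 5, 5]
append xs[-1]+xs[7] = 5+5 = 10 → [5, 8, 7, 6, 6, 1, 5, 5, 10]
append xs[4]+xs[6] = 6+5 = 11 → [5, 8, 7, 6, 6, 1, 5, 5, 10, 11]
xs[2]+xs[1] = 7+8 = 15

15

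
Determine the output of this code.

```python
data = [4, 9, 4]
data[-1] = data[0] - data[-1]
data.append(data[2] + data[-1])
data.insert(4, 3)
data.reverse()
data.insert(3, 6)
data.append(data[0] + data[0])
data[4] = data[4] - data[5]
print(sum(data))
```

data[-1] = data[0]-data[-1] = 4-4 = 0 → [4, 9, 0]
append data[2]+data[-1] = 0+0 = 0 → [4, 9, 0, 0]
insert 3 at 4 → [4, 9, 0, 0, 3]
reverse → [3, 0, 0, 9, 4]
insert 6 at 3 → [3, 0, 0, 6, 9, 4]
append data[0]+data[0] = 3+3 = 6 → [3, 0, 0, 6, 9, 4, 6]
data[4] = data[4]-data[5] = 9-4 = 5 → [3, 0, 0, 6, 5, 4, 6]
sum = 24

24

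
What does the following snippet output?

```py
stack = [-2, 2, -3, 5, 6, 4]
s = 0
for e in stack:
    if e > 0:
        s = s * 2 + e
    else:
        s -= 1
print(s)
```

e=-2: not >0, s = 0-1 = -1
e=2: >0, s = (-1)*2+2 = 0
e=-3: not >0, s = 0-1 = -1
e=5: >0, s = (-1)*2+5 = 3
e=6: >0, s = 3*2+6 = 12
e=4: >0, s = 12*2+4 = 28

28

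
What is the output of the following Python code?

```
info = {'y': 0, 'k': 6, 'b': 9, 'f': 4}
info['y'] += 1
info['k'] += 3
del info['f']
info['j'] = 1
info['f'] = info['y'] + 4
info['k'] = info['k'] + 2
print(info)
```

{'y': 1, 'k': 11, 'b': 9, 'j': 1, 'f': 5}

info['y'] = 0+1 = 1 → {'y': 1, 'k': 6, 'b': 9, 'f': 4}
info['k'] = 6+3 = 9 → {'y': 1, 'k': 9, 'b': 9, 'f': 4}
del 'f' → {'y': 1, 'k': 9, 'b': 9}
info['j'] = 1 → {'y': 1, 'k': 9, 'b': 9, 'j': 1}
info['f'] = info['y']+4 = 5 → {'y': 1, 'k': 9, 'b': 9, 'j': 1, 'f': 5}
info['k'] = info['k']+2 = 11 → {'y': 1, 'k': 11, 'b': 9, 'j': 1, 'f': 5}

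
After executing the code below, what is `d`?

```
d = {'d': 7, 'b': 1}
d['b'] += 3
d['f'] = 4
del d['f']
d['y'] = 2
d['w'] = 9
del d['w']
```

{'d': 7, 'b': 4, 'y': 2}

d['b'] = 1+3 = 4 → {'d': 7, 'b': 4}
d['f'] = 4 → {'d': 7, 'b': 4, 'f': 4}
del 'f' → {'d': 7, 'b': 4}
d['y'] = 2 → {'d': 7, 'b': 4, 'y': 2}
d['w'] = 9 → {'d': 7, 'b': 4, 'y': 2, 'w': 9}
del 'w' → {'d': 7, 'b': 4, 'y': 2}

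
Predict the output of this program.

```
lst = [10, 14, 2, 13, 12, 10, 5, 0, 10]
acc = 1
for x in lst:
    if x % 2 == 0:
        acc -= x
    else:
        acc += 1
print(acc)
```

-55

x=10: even, acc = 1-10 = -9
x=14: even, acc = (-9)-14 = -23
x=2: even, acc = (-23)-2 = -25
x=13: not even, acc = (-25)+1 = -24
x=12: even, acc = (-24)-12 = -36
x=10: even, acc = (-36)-10 = -46
x=5: not even, acc = (-46)+1 = -45
x=0: even, acc = (-45)-0 = -45
x=10: even, acc = (-45)-10 = -55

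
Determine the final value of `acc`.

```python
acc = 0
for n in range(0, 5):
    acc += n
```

10

n=0: acc = 0+0 = 0
n=1: acc = 0+1 = 1
n=2: acc = 1+2 = 3
n=3: acc = 3+3 = 6
n=4: acc = 6+4 = 10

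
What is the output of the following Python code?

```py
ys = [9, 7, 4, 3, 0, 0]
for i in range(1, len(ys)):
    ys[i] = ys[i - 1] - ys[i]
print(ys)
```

[9, 2, -2, -5, -5, -5]

i=1: ys[1] = 9-7 = 2 → [9, 2, 4, 3, 0, 0]
i=2: ys[2] = 2-4 = -2 → [9, 2, -2, 3, 0, 0]
i=3: ys[3] = (-2)-3 = -5 → [9, 2, -2, -5, 0, 0]
i=4: ys[4] = (-5)-0 = -5 → [9, 2, -2, -5, -5, 0]
i=5: ys[5] = (-5)-0 = -5 → [9, 2, -2, -5, -5, -5]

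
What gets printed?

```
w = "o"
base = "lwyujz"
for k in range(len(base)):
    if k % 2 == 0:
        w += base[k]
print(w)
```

k=0: add 'l' → 'ol'
k=1: skip
k=2: add 'y' → 'oly'
k=3: skip
k=4: add 'j' → 'olyj'
k=5: skip

olyj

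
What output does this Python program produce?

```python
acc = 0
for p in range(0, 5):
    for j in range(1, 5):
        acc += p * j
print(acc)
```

p=0,j=1: acc = 0+0 = 0
p=0,j=2: acc = 0+0 = 0
p=0,j=3: acc = 0+0 = 0
p=0,j=4: acc = 0+0 = 0
p=1,j=1: acc = 0+1 = 1
p=1,j=2: acc = 1+2 = 3
p=1,j=3: acc = 3+3 = 6
p=1,j=4: acc = 6+4 = 10
p=2,j=1: acc = 10+2 = 12
p=2,j=2: acc = 12+4 = 16
p=2,j=3: acc = 16+6 = 22
p=2,j=4: acc = 22+8 = 30
p=3,j=1: acc = 30+3 = 33
p=3,j=2: acc = 33+6 = 39
p=3,j=3: acc = 39+9 = 48
p=3,j=4: acc = 48+12 = 60
p=4,j=1: acc = 60+4 = 64
p=4,j=2: acc = 64+8 = 72
p=4,j=3: acc = 72+12 = 84
p=4,j=4: acc = 84+16 = 100

100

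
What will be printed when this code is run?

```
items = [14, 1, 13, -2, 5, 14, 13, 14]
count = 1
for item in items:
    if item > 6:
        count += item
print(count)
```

69

item=14: >6, count = 1+14 = 15
item=1: not >6
item=13: >6, count = 15+13 = 28
item=-2: not >6
item=5: not >6
item=14: >6, count = 28+14 = 42
item=13: >6, count = 42+13 = 55
item=14: >6, count = 55+14 = 69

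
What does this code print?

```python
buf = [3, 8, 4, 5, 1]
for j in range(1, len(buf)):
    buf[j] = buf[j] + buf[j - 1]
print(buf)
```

[3, 11, 15, 20, 21]

j=1: buf[1] = 8+3 = 11 → [3, 11, 4, 5, 1]
j=2: buf[2] = 4+11 = 15 → [3, 11, 15, 5, 1]
j=3: buf[3] = 5+15 = 20 → [3, 11, 15, 20, 1]
j=4: buf[4] = 1+20 = 21 → [3, 11, 15, 20, 21]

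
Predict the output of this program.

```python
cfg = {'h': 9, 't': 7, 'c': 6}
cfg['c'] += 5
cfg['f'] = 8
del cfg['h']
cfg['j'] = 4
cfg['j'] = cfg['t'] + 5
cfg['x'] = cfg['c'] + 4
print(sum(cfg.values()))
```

53

cfg['c'] = 6+5 = 11 → {'h': 9, 't': 7, 'c': 11}
cfg['f'] = 8 → {'h': 9, 't': 7, 'c': 11, 'f': 8}
del 'h' → {'t': 7, 'c': 11, 'f': 8}
cfg['j'] = 4 → {'t': 7, 'c': 11, 'f': 8, 'j': 4}
cfg['j'] = cfg['t']+5 = 12 → {'t': 7, 'c': 11, 'f': 8, 'j': 12}
cfg['x'] = cfg['c']+4 = 15 → {'t': 7, 'c': 11, 'f': 8, 'j': 12, 'x': 15}
sum of values = 53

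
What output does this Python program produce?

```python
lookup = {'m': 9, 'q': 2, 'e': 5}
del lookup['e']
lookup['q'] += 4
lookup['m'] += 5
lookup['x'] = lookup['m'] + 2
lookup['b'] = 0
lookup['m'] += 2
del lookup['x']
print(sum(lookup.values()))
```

del 'e' → {'m': 9, 'q': 2}
lookup['q'] = 2+4 = 6 → {'m': 9, 'q': 6}
lookup['m'] = 9+5 = 14 → {'m': 14, 'q': 6}
lookup['x'] = lookup['m']+2 = 16 → {'m': 14, 'q': 6, 'x': 16}
lookup['b'] = 0 → {'m': 14, 'q': 6, 'x': 16, 'b': 0}
lookup['m'] = 14+2 = 16 → {'m': 16, 'q': 6, 'x': 16, 'b': 0}
del 'x' → {'m': 16, 'q': 6, 'b': 0}
sum of values = 22

22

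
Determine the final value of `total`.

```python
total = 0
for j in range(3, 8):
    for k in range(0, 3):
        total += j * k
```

j=3,k=0: total = 0+0 = 0
j=3,k=1: total = 0+3 = 3
j=3,k=2: total = 3+6 = 9
j=4,k=0: total = 9+0 = 9
j=4,k=1: total = 9+4 = 13
j=4,k=2: total = 13+8 = 21
j=5,k=0: total = 21+0 = 21
j=5,k=1: total = 21+5 = 26
j=5,k=2: total = 26+10 = 36
j=6,k=0: total = 36+0 = 36
j=6,k=1: total = 36+6 = 42
j=6,k=2: total = 42+12 = 54
j=7,k=0: total = 54+0 = 54
j=7,k=1: total = 54+7 = 61
j=7,k=2: total = 61+14 = 75

75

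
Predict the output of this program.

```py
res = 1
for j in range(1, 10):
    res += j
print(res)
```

46

j=1: res = 1+1 = 2
j=2: res = 2+2 = 4
j=3: res = 4+3 = 7
j=4: res = 7+4 = 11
j=5: res = 11+5 = 16
j=6: res = 16+6 = 22
j=7: res = 22+7 = 29
j=8: res = 29+8 = 37
j=9: res = 37+9 = 46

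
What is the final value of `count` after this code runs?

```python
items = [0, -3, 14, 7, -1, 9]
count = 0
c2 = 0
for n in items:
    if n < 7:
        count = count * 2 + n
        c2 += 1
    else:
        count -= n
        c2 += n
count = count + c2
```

n=0: <7, count = 0*2+0 = 0; c2=1
n=-3: <7, count = 0*2+(-3) = -3; c2=2
n=14: not <7, count = (-3)-14 = -17; c2=16
n=7: not <7, count = (-17)-7 = -24; c2=23
n=-1: <7, count = (-24)*2+(-1) = -49; c2=24
n=9: not <7, count = (-49)-9 = -58; c2=33
count+c2 = (-58)+33 = -25

-25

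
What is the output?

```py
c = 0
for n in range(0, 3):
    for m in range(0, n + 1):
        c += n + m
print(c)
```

12

n=0,m=0: c = 0+0 = 0
n=1,m=0: c = 0+1 = 1
n=1,m=1: c = 1+2 = 3
n=2,m=0: c = 3+2 = 5
n=2,m=1: c = 5+3 = 8
n=2,m=2: c = 8+4 = 12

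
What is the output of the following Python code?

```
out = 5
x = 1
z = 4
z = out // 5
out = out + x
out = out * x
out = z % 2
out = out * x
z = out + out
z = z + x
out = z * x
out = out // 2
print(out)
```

z = 5//5 = 1
out = 5+1 = 6
out = 6*1 = 6
out = 1%2 = 1
out = 1*1 = 1
z = 1+1 = 2
z = 2+1 = 3
out = 3*1 = 3
out = 3//2 = 1

1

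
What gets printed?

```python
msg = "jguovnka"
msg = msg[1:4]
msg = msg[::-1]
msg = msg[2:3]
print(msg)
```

g

slice [1:4] → 'guo'
reverse → 'oug'
slice [2:3] → 'g'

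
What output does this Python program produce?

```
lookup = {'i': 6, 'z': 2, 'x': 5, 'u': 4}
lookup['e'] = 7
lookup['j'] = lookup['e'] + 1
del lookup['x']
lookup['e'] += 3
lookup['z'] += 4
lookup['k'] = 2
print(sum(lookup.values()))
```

lookup['e'] = 7 → {'i': 6, 'z': 2, 'x': 5, 'u': 4, 'e': 7}
lookup['j'] = lookup['e']+1 = 8 → {'i': 6, 'z': 2, 'x': 5, 'u': 4, 'e': 7, 'j': 8}
del 'x' → {'i': 6, 'z': 2, 'u': 4, 'e': 7, 'j': 8}
lookup['e'] = 7+3 = 10 → {'i': 6, 'z': 2, 'u': 4, 'e': 10, 'j': 8}
lookup['z'] = 2+4 = 6 → {'i': 6, 'z': 6, 'u': 4, 'e': 10, 'j': 8}
lookup['k'] = 2 → {'i': 6, 'z': 6, 'u': 4, 'e': 10, 'j': 8, 'k': 2}
sum of values = 36

36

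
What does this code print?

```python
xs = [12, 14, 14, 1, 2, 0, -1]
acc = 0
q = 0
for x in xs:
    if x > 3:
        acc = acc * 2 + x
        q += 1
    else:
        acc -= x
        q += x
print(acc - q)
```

83

x=12: >3, acc = 0*2+12 = 12; q=1
x=14: >3, acc = 12*2+14 = 38; q=2
x=14: >3, acc = 38*2+14 = 90; q=3
x=1: not >3, acc = 90-1 = 89; q=4
x=2: not >3, acc = 89-2 = 87; q=6
x=0: not >3, acc = 87-0 = 87; q=6
x=-1: not >3, acc = 87-(-1) = 88; q=5
acc-q = 88-5 = 83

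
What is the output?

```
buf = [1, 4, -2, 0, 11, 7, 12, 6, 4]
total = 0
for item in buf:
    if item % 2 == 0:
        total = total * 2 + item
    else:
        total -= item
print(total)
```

-48

item=1: not even, total = 0-1 = -1
item=4: even, total = (-1)*2+4 = 2
item=-2: even, total = 2*2+(-2) = 2
item=0: even, total = 2*2+0 = 4
item=11: not even, total = 4-11 = -7
item=7: not even, total = (-7)-7 = -14
item=12: even, total = (-14)*2+12 = -16
item=6: even, total = (-16)*2+6 = -26
item=4: even, total = (-26)*2+4 = -48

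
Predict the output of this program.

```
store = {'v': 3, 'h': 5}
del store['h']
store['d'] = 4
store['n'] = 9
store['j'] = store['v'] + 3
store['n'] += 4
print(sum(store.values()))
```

26

del 'h' → {'v': 3}
store['d'] = 4 → {'v': 3, 'd': 4}
store['n'] = 9 → {'v': 3, 'd': 4, 'n': 9}
store['j'] = store['v']+3 = 6 → {'v': 3, 'd': 4, 'n': 9, 'j': 6}
store['n'] = 9+4 = 13 → {'v': 3, 'd': 4, 'n': 13, 'j': 6}
sum of values = 26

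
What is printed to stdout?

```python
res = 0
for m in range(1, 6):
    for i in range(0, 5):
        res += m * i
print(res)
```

m=1,i=0: res = 0+0 = 0
m=1,i=1: res = 0+1 = 1
m=1,i=2: res = 1+2 = 3
m=1,i=3: res = 3+3 = 6
m=1,i=4: res = 6+4 = 10
m=2,i=0: res = 10+0 = 10
m=2,i=1: res = 10+2 = 12
m=2,i=2: res = 12+4 = 16
m=2,i=3: res = 16+6 = 22
m=2,i=4: res = 22+8 = 30
m=3,i=0: res = 30+0 = 30
m=3,i=1: res = 30+3 = 33
m=3,i=2: res = 33+6 = 39
m=3,i=3: res = 39+9 = 48
m=3,i=4: res = 48+12 = 60
m=4,i=0: res = 60+0 = 60
m=4,i=1: res = 60+4 = 64
m=4,i=2: res = 64+8 = 72
m=4,i=3: res = 72+12 = 84
m=4,i=4: res = 84+16 = 100
m=5,i=0: res = 100+0 = 100
m=5,i=1: res = 100+5 = 105
m=5,i=2: res = 105+10 = 115
m=5,i=3: res = 115+15 = 130
m=5,i=4: res = 130+20 = 150

150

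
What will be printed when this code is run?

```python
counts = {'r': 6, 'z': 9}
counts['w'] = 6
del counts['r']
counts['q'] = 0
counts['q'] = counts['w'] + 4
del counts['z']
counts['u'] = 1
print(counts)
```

{'w': 6, 'q': 10, 'u': 1}

counts['w'] = 6 → {'r': 6, 'z': 9, 'w': 6}
del 'r' → {'z': 9, 'w': 6}
counts['q'] = 0 → {'z': 9, 'w': 6, 'q': 0}
counts['q'] = counts['w']+4 = 10 → {'z': 9, 'w': 6, 'q': 10}
del 'z' → {'w': 6, 'q': 10}
counts['u'] = 1 → {'w': 6, 'q': 10, 'u': 1}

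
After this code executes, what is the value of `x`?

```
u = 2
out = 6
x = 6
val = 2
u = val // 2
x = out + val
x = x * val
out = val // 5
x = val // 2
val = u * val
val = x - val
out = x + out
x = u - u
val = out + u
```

0

u = 2//2 = 1
x = 6+2 = 8
x = 8*2 = 16
out = 2//5 = 0
x = 2//2 = 1
val = 1*2 = 2
val = 1-2 = -1
out = 1+0 = 1
x = 1-1 = 0
val = 1+1 = 2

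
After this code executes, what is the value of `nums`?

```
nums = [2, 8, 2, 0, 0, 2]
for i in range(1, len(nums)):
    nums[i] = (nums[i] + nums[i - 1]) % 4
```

[2, 2, 0, 0, 0, 2]

i=1: nums[1] = (8+2)%4 = 2 → [2, 2, 2, 0, 0, 2]
i=2: nums[2] = (2+2)%4 = 0 → [2, 2, 0, 0, 0, 2]
i=3: nums[3] = (0+0)%4 = 0 → [2, 2, 0, 0, 0, 2]
i=4: nums[4] = (0+0)%4 = 0 → [2, 2, 0, 0, 0, 2]
i=5: nums[5] = (2+0)%4 = 2 → [2, 2, 0, 0, 0, 2]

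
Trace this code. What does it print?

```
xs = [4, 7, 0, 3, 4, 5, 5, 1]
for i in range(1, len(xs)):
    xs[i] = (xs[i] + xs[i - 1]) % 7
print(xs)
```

i=1: xs[1] = (7+4)%7 = 4 → [4, 4, 0, 3, 4, 5, 5, 1]
i=2: xs[2] = (0+4)%7 = 4 → [4, 4, 4, 3, 4, 5, 5, 1]
i=3: xs[3] = (3+4)%7 = 0 → [4, 4, 4, 0, 4, 5, 5, 1]
i=4: xs[4] = (4+0)%7 = 4 → [4, 4, 4, 0, 4, 5, 5, 1]
i=5: xs[5] = (5+4)%7 = 2 → [4, 4, 4, 0, 4, 2, 5, 1]
i=6: xs[6] = (5+2)%7 = 0 → [4, 4, 4, 0, 4, 2, 0, 1]
i=7: xs[7] = (1+0)%7 = 1 → [4, 4, 4, 0, 4, 2, 0, 1]

[4, 4, 4, 0, 4, 2, 0, 1]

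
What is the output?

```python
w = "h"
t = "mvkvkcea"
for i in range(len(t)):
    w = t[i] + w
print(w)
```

i=0: prepend 'm' → 'mh'
i=1: prepend 'v' → 'vmh'
i=2: prepend 'k' → 'kvmh'
i=3: prepend 'v' → 'vkvmh'
i=4: prepend 'k' → 'kvkvmh'
i=5: prepend 'c' → 'ckvkvmh'
i=6: prepend 'e' → 'eckvkvmh'
i=7: prepend 'a' → 'aeckvkvmh'

aeckvkvmh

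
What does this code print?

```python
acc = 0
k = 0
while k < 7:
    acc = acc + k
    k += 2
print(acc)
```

k=0: acc = 0+0 = 0
k=2: acc = 0+2 = 2
k=4: acc = 2+4 = 6
k=6: acc = 6+6 = 12

12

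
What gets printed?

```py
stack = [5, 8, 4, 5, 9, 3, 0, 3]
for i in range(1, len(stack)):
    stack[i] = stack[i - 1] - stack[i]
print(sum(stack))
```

i=1: stack[1] = 5-8 = -3 → [5, -3, 4, 5, 9, 3, 0, 3]
i=2: stack[2] = (-3)-4 = -7 → [5, -3, -7, 5, 9, 3, 0, 3]
i=3: stack[3] = (-7)-5 = -12 → [5, -3, -7, -12, 9, 3, 0, 3]
i=4: stack[4] = (-12)-9 = -21 → [5, -3, -7, -12, -21, 3, 0, 3]
i=5: stack[5] = (-21)-3 = -24 → [5, -3, -7, -12, -21, -24, 0, 3]
i=6: stack[6] = (-24)-0 = -24 → [5, -3, -7, -12, -21, -24, -24, 3]
i=7: stack[7] = (-24)-3 = -27 → [5, -3, -7, -12, -21, -24, -24, -27]
sum = -113

-113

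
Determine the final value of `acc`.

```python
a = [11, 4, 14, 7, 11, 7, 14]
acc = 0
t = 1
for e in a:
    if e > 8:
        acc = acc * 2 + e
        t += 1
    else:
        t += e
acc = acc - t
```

157

e=11: >8, acc = 0*2+11 = 11; t=2
e=4: not >8; t=6
e=14: >8, acc = 11*2+14 = 36; t=7
e=7: not >8; t=14
e=11: >8, acc = 36*2+11 = 83; t=15
e=7: not >8; t=22
e=14: >8, acc = 83*2+14 = 180; t=23
acc-t = 180-23 = 157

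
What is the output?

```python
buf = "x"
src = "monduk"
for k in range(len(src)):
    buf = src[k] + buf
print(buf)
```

k=0: prepend 'm' → 'mx'
k=1: prepend 'o' → 'omx'
k=2: prepend 'n' → 'nomx'
k=3: prepend 'd' → 'dnomx'
k=4: prepend 'u' → 'udnomx'
k=5: prepend 'k' → 'kudnomx'

kudnomx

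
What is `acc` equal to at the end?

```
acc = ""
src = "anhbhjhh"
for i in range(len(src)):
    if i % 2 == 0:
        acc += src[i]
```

'ahhh'

i=0: add 'a' → 'a'
i=1: skip
i=2: add 'h' → 'ah'
i=3: skip
i=4: add 'h' → 'ahh'
i=5: skip
i=6: add 'h' → 'ahhh'
i=7: skip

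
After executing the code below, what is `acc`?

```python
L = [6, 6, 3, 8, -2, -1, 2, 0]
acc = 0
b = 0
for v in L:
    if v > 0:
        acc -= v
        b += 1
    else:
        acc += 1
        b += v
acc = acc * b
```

v=6: >0, acc = 0-6 = -6; b=1
v=6: >0, acc = (-6)-6 = -12; b=2
v=3: >0, acc = (-12)-3 = -15; b=3
v=8: >0, acc = (-15)-8 = -23; b=4
v=-2: not >0, acc = (-23)+1 = -22; b=2
v=-1: not >0, acc = (-22)+1 = -21; b=1
v=2: >0, acc = (-21)-2 = -23; b=2
v=0: not >0, acc = (-23)+1 = -22; b=2
acc*b = (-22)*2 = -44

-44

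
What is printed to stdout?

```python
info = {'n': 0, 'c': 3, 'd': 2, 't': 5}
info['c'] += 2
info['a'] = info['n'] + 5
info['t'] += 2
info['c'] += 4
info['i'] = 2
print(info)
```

info['c'] = 3+2 = 5 → {'n': 0, 'c': 5, 'd': 2, 't': 5}
info['a'] = info['n']+5 = 5 → {'n': 0, 'c': 5, 'd': 2, 't': 5, 'a': 5}
info['t'] = 5+2 = 7 → {'n': 0, 'c': 5, 'd': 2, 't': 7, 'a': 5}
info['c'] = 5+4 = 9 → {'n': 0, 'c': 9, 'd': 2, 't': 7, 'a': 5}
info['i'] = 2 → {'n': 0, 'c': 9, 'd': 2, 't': 7, 'a': 5, 'i': 2}

{'n': 0, 'c': 9, 'd': 2, 't': 7, 'a': 5, 'i': 2}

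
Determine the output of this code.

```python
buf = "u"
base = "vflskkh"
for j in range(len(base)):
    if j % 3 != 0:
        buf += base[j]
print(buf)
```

j=0: skip
j=1: add 'f' → 'uf'
j=2: add 'l' → 'ufl'
j=3: skip
j=4: add 'k' → 'uflk'
j=5: add 'k' → 'uflkk'
j=6: skip

uflkk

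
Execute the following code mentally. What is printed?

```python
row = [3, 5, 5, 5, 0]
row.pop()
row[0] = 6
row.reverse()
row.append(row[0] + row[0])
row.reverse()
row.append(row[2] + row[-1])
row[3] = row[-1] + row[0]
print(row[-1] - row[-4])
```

pop() removes 0 → [3, 5, 5, 5]
row[0] = 6 → [6, 5, 5, 5]
reverse → [5, 5, 5, 6]
append row[0]+row[0] = 5+5 = 10 → [5, 5, 5, 6, 10]
reverse → [10, 6, 5, 5, 5]
append row[2]+row[-1] = 5+5 = 10 → [10, 6, 5, 5, 5, 10]
row[3] = row[-1]+row[0] = 10+10 = 20 → [10, 6, 5, 20, 5, 10]
row[-1]-row[-4] = 10-5 = 5

5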